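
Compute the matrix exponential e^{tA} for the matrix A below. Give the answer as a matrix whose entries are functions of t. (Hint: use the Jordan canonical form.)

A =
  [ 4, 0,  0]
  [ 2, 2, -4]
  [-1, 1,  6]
e^{tA} =
  [exp(4*t), 0, 0]
  [2*t*exp(4*t), -2*t*exp(4*t) + exp(4*t), -4*t*exp(4*t)]
  [-t*exp(4*t), t*exp(4*t), 2*t*exp(4*t) + exp(4*t)]

Strategy: write A = P · J · P⁻¹ where J is a Jordan canonical form, so e^{tA} = P · e^{tJ} · P⁻¹, and e^{tJ} can be computed block-by-block.

A has Jordan form
J =
  [4, 1, 0]
  [0, 4, 0]
  [0, 0, 4]
(up to reordering of blocks).

Per-block formulas:
  For a 1×1 block at λ = 4: exp(t · [4]) = [e^(4t)].
  For a 2×2 Jordan block J_2(4): exp(t · J_2(4)) = e^(4t)·(I + t·N), where N is the 2×2 nilpotent shift.

After assembling e^{tJ} and conjugating by P, we get:

e^{tA} =
  [exp(4*t), 0, 0]
  [2*t*exp(4*t), -2*t*exp(4*t) + exp(4*t), -4*t*exp(4*t)]
  [-t*exp(4*t), t*exp(4*t), 2*t*exp(4*t) + exp(4*t)]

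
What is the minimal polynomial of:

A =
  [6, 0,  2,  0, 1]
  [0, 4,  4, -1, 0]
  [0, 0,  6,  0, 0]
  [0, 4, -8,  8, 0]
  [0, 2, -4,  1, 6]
x^3 - 18*x^2 + 108*x - 216

The characteristic polynomial is χ_A(x) = (x - 6)^5, so the eigenvalues are known. The minimal polynomial is
  m_A(x) = Π_λ (x − λ)^{k_λ}
where k_λ is the size of the *largest* Jordan block for λ (equivalently, the smallest k with (A − λI)^k v = 0 for every generalised eigenvector v of λ).

  λ = 6: largest Jordan block has size 3, contributing (x − 6)^3

So m_A(x) = (x - 6)^3 = x^3 - 18*x^2 + 108*x - 216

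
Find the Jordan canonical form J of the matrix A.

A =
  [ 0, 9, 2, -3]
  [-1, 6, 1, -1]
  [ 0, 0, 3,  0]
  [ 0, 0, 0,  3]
J_3(3) ⊕ J_1(3)

The characteristic polynomial is
  det(x·I − A) = x^4 - 12*x^3 + 54*x^2 - 108*x + 81 = (x - 3)^4

Eigenvalues and multiplicities (the geometric multiplicity of λ is n − rank(A − λI), which equals the number of Jordan blocks for λ):
  λ = 3: algebraic multiplicity = 4, geometric multiplicity = 2

Determining the block sizes for each eigenvalue:
  λ = 3: with am = 4 and gm = 2, the partition is not yet determined (e.g. several partitions of 4 into 2 parts exist). Let N = A − (3)·I. Computing rank(N^1) = 2, rank(N^2) = 1, rank(N^3) = 0; the number of blocks of size ≥ j is rank(N^{j−1}) − rank(N^j), giving [2, 1, 1]. So we have 1 block(s) of size 3, 1 block(s) of size 1 → block sizes [3, 1]

Assembling the blocks gives a Jordan form
J =
  [3, 1, 0, 0]
  [0, 3, 1, 0]
  [0, 0, 3, 0]
  [0, 0, 0, 3]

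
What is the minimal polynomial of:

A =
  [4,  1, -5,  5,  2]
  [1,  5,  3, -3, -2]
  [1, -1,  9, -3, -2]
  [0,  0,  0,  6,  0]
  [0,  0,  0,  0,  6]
x^3 - 18*x^2 + 108*x - 216

The characteristic polynomial is χ_A(x) = (x - 6)^5, so the eigenvalues are known. The minimal polynomial is
  m_A(x) = Π_λ (x − λ)^{k_λ}
where k_λ is the size of the *largest* Jordan block for λ (equivalently, the smallest k with (A − λI)^k v = 0 for every generalised eigenvector v of λ).

  λ = 6: largest Jordan block has size 3, contributing (x − 6)^3

So m_A(x) = (x - 6)^3 = x^3 - 18*x^2 + 108*x - 216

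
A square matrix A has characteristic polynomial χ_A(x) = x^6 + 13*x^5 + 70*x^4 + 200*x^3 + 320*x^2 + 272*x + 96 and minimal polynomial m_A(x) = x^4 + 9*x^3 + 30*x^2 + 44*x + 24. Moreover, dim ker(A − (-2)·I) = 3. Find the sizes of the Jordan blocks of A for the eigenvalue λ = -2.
Block sizes for λ = -2: [3, 1, 1]

Step 1 — from the characteristic polynomial, algebraic multiplicity of λ = -2 is 5. From dim ker(A − (-2)·I) = 3, there are exactly 3 Jordan blocks for λ = -2.
Step 2 — from the minimal polynomial, the factor (x + 2)^3 tells us the largest block for λ = -2 has size 3.
Step 3 — with total size 5, 3 blocks, and largest block 3, the block sizes (in nonincreasing order) are [3, 1, 1].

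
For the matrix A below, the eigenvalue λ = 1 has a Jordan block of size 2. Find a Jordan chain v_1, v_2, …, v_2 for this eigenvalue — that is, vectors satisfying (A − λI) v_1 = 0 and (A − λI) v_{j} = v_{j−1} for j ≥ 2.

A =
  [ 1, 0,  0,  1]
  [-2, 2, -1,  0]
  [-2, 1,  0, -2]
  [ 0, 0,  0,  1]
A Jordan chain for λ = 1 of length 2:
v_1 = (0, -2, -2, 0)ᵀ
v_2 = (1, 0, 0, 0)ᵀ

Let N = A − (1)·I. We want v_2 with N^2 v_2 = 0 but N^1 v_2 ≠ 0; then v_{j-1} := N · v_j for j = 2, …, 2.

Pick v_2 = (1, 0, 0, 0)ᵀ.
Then v_1 = N · v_2 = (0, -2, -2, 0)ᵀ.

Sanity check: (A − (1)·I) v_1 = (0, 0, 0, 0)ᵀ = 0. ✓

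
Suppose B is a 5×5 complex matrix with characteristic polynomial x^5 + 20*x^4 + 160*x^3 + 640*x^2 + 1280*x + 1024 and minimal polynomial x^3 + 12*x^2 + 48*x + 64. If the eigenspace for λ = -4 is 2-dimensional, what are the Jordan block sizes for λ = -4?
Block sizes for λ = -4: [3, 2]

Step 1 — from the characteristic polynomial, algebraic multiplicity of λ = -4 is 5. From dim ker(B − (-4)·I) = 2, there are exactly 2 Jordan blocks for λ = -4.
Step 2 — from the minimal polynomial, the factor (x + 4)^3 tells us the largest block for λ = -4 has size 3.
Step 3 — with total size 5, 2 blocks, and largest block 3, the block sizes (in nonincreasing order) are [3, 2].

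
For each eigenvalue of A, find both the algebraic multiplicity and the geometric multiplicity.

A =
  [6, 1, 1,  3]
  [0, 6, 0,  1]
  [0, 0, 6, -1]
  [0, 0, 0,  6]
λ = 6: alg = 4, geom = 2

Step 1 — factor the characteristic polynomial to read off the algebraic multiplicities:
  χ_A(x) = (x - 6)^4

Step 2 — compute geometric multiplicities via the rank-nullity identity g(λ) = n − rank(A − λI):
  rank(A − (6)·I) = 2, so dim ker(A − (6)·I) = n − 2 = 2

Summary:
  λ = 6: algebraic multiplicity = 4, geometric multiplicity = 2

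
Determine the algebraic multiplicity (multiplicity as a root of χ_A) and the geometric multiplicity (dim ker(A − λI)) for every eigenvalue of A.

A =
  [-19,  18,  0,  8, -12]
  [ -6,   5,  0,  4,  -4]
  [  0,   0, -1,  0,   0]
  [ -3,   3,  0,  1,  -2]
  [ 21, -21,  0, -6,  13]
λ = -1: alg = 3, geom = 3; λ = 1: alg = 2, geom = 1

Step 1 — factor the characteristic polynomial to read off the algebraic multiplicities:
  χ_A(x) = (x - 1)^2*(x + 1)^3

Step 2 — compute geometric multiplicities via the rank-nullity identity g(λ) = n − rank(A − λI):
  rank(A − (-1)·I) = 2, so dim ker(A − (-1)·I) = n − 2 = 3
  rank(A − (1)·I) = 4, so dim ker(A − (1)·I) = n − 4 = 1

Summary:
  λ = -1: algebraic multiplicity = 3, geometric multiplicity = 3
  λ = 1: algebraic multiplicity = 2, geometric multiplicity = 1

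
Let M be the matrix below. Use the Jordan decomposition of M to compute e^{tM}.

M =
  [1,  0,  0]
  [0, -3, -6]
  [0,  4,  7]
e^{tM} =
  [exp(t), 0, 0]
  [0, -2*exp(3*t) + 3*exp(t), -3*exp(3*t) + 3*exp(t)]
  [0, 2*exp(3*t) - 2*exp(t), 3*exp(3*t) - 2*exp(t)]

Strategy: write M = P · J · P⁻¹ where J is a Jordan canonical form, so e^{tM} = P · e^{tJ} · P⁻¹, and e^{tJ} can be computed block-by-block.

M has Jordan form
J =
  [1, 0, 0]
  [0, 1, 0]
  [0, 0, 3]
(up to reordering of blocks).

Per-block formulas:
  For a 1×1 block at λ = 1: exp(t · [1]) = [e^(1t)].
  For a 1×1 block at λ = 3: exp(t · [3]) = [e^(3t)].

After assembling e^{tJ} and conjugating by P, we get:

e^{tM} =
  [exp(t), 0, 0]
  [0, -2*exp(3*t) + 3*exp(t), -3*exp(3*t) + 3*exp(t)]
  [0, 2*exp(3*t) - 2*exp(t), 3*exp(3*t) - 2*exp(t)]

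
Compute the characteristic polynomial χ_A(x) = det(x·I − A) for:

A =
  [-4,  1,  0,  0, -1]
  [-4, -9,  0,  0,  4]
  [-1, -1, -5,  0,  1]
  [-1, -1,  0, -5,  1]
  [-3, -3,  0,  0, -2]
x^5 + 25*x^4 + 250*x^3 + 1250*x^2 + 3125*x + 3125

Expanding det(x·I − A) (e.g. by cofactor expansion or by noting that A is similar to its Jordan form J, which has the same characteristic polynomial as A) gives
  χ_A(x) = x^5 + 25*x^4 + 250*x^3 + 1250*x^2 + 3125*x + 3125
which factors as (x + 5)^5. The eigenvalues (with algebraic multiplicities) are λ = -5 with multiplicity 5.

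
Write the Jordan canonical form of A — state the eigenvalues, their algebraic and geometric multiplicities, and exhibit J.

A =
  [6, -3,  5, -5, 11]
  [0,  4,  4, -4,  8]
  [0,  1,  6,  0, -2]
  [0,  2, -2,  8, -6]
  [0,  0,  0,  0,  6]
J_3(6) ⊕ J_1(6) ⊕ J_1(6)

The characteristic polynomial is
  det(x·I − A) = x^5 - 30*x^4 + 360*x^3 - 2160*x^2 + 6480*x - 7776 = (x - 6)^5

Eigenvalues and multiplicities (the geometric multiplicity of λ is n − rank(A − λI), which equals the number of Jordan blocks for λ):
  λ = 6: algebraic multiplicity = 5, geometric multiplicity = 3

Determining the block sizes for each eigenvalue:
  λ = 6: with am = 5 and gm = 3, the partition is not yet determined (e.g. several partitions of 5 into 3 parts exist). Let N = A − (6)·I. Computing rank(N^1) = 2, rank(N^2) = 1, rank(N^3) = 0; the number of blocks of size ≥ j is rank(N^{j−1}) − rank(N^j), giving [3, 1, 1]. So we have 1 block(s) of size 3, 2 block(s) of size 1 → block sizes [3, 1, 1]

Assembling the blocks gives a Jordan form
J =
  [6, 1, 0, 0, 0]
  [0, 6, 1, 0, 0]
  [0, 0, 6, 0, 0]
  [0, 0, 0, 6, 0]
  [0, 0, 0, 0, 6]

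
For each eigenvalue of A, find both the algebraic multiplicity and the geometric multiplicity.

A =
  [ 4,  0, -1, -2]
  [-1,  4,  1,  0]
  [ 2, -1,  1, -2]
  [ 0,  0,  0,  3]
λ = 3: alg = 4, geom = 2

Step 1 — factor the characteristic polynomial to read off the algebraic multiplicities:
  χ_A(x) = (x - 3)^4

Step 2 — compute geometric multiplicities via the rank-nullity identity g(λ) = n − rank(A − λI):
  rank(A − (3)·I) = 2, so dim ker(A − (3)·I) = n − 2 = 2

Summary:
  λ = 3: algebraic multiplicity = 4, geometric multiplicity = 2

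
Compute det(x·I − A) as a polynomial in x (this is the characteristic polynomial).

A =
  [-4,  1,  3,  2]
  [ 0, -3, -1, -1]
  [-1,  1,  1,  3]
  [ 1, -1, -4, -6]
x^4 + 12*x^3 + 54*x^2 + 108*x + 81

Expanding det(x·I − A) (e.g. by cofactor expansion or by noting that A is similar to its Jordan form J, which has the same characteristic polynomial as A) gives
  χ_A(x) = x^4 + 12*x^3 + 54*x^2 + 108*x + 81
which factors as (x + 3)^4. The eigenvalues (with algebraic multiplicities) are λ = -3 with multiplicity 4.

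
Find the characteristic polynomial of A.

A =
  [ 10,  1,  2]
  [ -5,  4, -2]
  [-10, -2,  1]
x^3 - 15*x^2 + 75*x - 125

Expanding det(x·I − A) (e.g. by cofactor expansion or by noting that A is similar to its Jordan form J, which has the same characteristic polynomial as A) gives
  χ_A(x) = x^3 - 15*x^2 + 75*x - 125
which factors as (x - 5)^3. The eigenvalues (with algebraic multiplicities) are λ = 5 with multiplicity 3.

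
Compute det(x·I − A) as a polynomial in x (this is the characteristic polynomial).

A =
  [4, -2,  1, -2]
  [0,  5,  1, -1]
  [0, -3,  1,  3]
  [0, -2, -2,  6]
x^4 - 16*x^3 + 96*x^2 - 256*x + 256

Expanding det(x·I − A) (e.g. by cofactor expansion or by noting that A is similar to its Jordan form J, which has the same characteristic polynomial as A) gives
  χ_A(x) = x^4 - 16*x^3 + 96*x^2 - 256*x + 256
which factors as (x - 4)^4. The eigenvalues (with algebraic multiplicities) are λ = 4 with multiplicity 4.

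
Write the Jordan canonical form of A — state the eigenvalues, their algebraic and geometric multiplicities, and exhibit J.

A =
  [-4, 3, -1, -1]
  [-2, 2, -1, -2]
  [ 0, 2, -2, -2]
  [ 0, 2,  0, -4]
J_3(-2) ⊕ J_1(-2)

The characteristic polynomial is
  det(x·I − A) = x^4 + 8*x^3 + 24*x^2 + 32*x + 16 = (x + 2)^4

Eigenvalues and multiplicities (the geometric multiplicity of λ is n − rank(A − λI), which equals the number of Jordan blocks for λ):
  λ = -2: algebraic multiplicity = 4, geometric multiplicity = 2

Determining the block sizes for each eigenvalue:
  λ = -2: with am = 4 and gm = 2, the partition is not yet determined (e.g. several partitions of 4 into 2 parts exist). Let N = A − (-2)·I. Computing rank(N^1) = 2, rank(N^2) = 1, rank(N^3) = 0; the number of blocks of size ≥ j is rank(N^{j−1}) − rank(N^j), giving [2, 1, 1]. So we have 1 block(s) of size 3, 1 block(s) of size 1 → block sizes [3, 1]

Assembling the blocks gives a Jordan form
J =
  [-2,  1,  0,  0]
  [ 0, -2,  1,  0]
  [ 0,  0, -2,  0]
  [ 0,  0,  0, -2]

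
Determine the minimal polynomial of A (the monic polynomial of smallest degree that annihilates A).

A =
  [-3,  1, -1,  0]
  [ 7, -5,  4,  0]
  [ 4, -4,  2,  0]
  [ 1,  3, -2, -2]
x^3 + 6*x^2 + 12*x + 8

The characteristic polynomial is χ_A(x) = (x + 2)^4, so the eigenvalues are known. The minimal polynomial is
  m_A(x) = Π_λ (x − λ)^{k_λ}
where k_λ is the size of the *largest* Jordan block for λ (equivalently, the smallest k with (A − λI)^k v = 0 for every generalised eigenvector v of λ).

  λ = -2: largest Jordan block has size 3, contributing (x + 2)^3

So m_A(x) = (x + 2)^3 = x^3 + 6*x^2 + 12*x + 8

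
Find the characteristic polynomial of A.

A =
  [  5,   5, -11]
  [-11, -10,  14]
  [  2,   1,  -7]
x^3 + 12*x^2 + 48*x + 64

Expanding det(x·I − A) (e.g. by cofactor expansion or by noting that A is similar to its Jordan form J, which has the same characteristic polynomial as A) gives
  χ_A(x) = x^3 + 12*x^2 + 48*x + 64
which factors as (x + 4)^3. The eigenvalues (with algebraic multiplicities) are λ = -4 with multiplicity 3.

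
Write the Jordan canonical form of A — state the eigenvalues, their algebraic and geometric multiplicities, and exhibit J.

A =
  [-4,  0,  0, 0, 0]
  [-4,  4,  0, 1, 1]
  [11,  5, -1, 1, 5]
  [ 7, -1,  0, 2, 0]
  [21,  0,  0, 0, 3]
J_1(-4) ⊕ J_1(-1) ⊕ J_3(3)

The characteristic polynomial is
  det(x·I − A) = x^5 - 4*x^4 - 14*x^3 + 72*x^2 - 27*x - 108 = (x - 3)^3*(x + 1)*(x + 4)

Eigenvalues and multiplicities (the geometric multiplicity of λ is n − rank(A − λI), which equals the number of Jordan blocks for λ):
  λ = -4: algebraic multiplicity = 1, geometric multiplicity = 1
  λ = -1: algebraic multiplicity = 1, geometric multiplicity = 1
  λ = 3: algebraic multiplicity = 3, geometric multiplicity = 1

Determining the block sizes for each eigenvalue:
  λ = -4: one block (gm = 1), so the single block has size am = 1 → block sizes [1]
  λ = -1: one block (gm = 1), so the single block has size am = 1 → block sizes [1]
  λ = 3: one block (gm = 1), so the single block has size am = 3 → block sizes [3]

Assembling the blocks gives a Jordan form
J =
  [-4,  0, 0, 0, 0]
  [ 0, -1, 0, 0, 0]
  [ 0,  0, 3, 1, 0]
  [ 0,  0, 0, 3, 1]
  [ 0,  0, 0, 0, 3]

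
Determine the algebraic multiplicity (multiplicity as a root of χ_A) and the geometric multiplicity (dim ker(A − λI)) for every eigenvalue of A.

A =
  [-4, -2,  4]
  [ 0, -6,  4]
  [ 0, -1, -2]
λ = -4: alg = 3, geom = 2

Step 1 — factor the characteristic polynomial to read off the algebraic multiplicities:
  χ_A(x) = (x + 4)^3

Step 2 — compute geometric multiplicities via the rank-nullity identity g(λ) = n − rank(A − λI):
  rank(A − (-4)·I) = 1, so dim ker(A − (-4)·I) = n − 1 = 2

Summary:
  λ = -4: algebraic multiplicity = 3, geometric multiplicity = 2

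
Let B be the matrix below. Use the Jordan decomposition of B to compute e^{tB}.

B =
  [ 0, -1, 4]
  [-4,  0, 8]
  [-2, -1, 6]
e^{tB} =
  [-2*t*exp(2*t) + exp(2*t), -t*exp(2*t), 4*t*exp(2*t)]
  [-4*t*exp(2*t), -2*t*exp(2*t) + exp(2*t), 8*t*exp(2*t)]
  [-2*t*exp(2*t), -t*exp(2*t), 4*t*exp(2*t) + exp(2*t)]

Strategy: write B = P · J · P⁻¹ where J is a Jordan canonical form, so e^{tB} = P · e^{tJ} · P⁻¹, and e^{tJ} can be computed block-by-block.

B has Jordan form
J =
  [2, 1, 0]
  [0, 2, 0]
  [0, 0, 2]
(up to reordering of blocks).

Per-block formulas:
  For a 2×2 Jordan block J_2(2): exp(t · J_2(2)) = e^(2t)·(I + t·N), where N is the 2×2 nilpotent shift.
  For a 1×1 block at λ = 2: exp(t · [2]) = [e^(2t)].

After assembling e^{tJ} and conjugating by P, we get:

e^{tB} =
  [-2*t*exp(2*t) + exp(2*t), -t*exp(2*t), 4*t*exp(2*t)]
  [-4*t*exp(2*t), -2*t*exp(2*t) + exp(2*t), 8*t*exp(2*t)]
  [-2*t*exp(2*t), -t*exp(2*t), 4*t*exp(2*t) + exp(2*t)]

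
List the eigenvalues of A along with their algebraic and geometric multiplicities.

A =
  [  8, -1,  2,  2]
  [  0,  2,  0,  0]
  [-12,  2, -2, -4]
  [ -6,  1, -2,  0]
λ = 2: alg = 4, geom = 3

Step 1 — factor the characteristic polynomial to read off the algebraic multiplicities:
  χ_A(x) = (x - 2)^4

Step 2 — compute geometric multiplicities via the rank-nullity identity g(λ) = n − rank(A − λI):
  rank(A − (2)·I) = 1, so dim ker(A − (2)·I) = n − 1 = 3

Summary:
  λ = 2: algebraic multiplicity = 4, geometric multiplicity = 3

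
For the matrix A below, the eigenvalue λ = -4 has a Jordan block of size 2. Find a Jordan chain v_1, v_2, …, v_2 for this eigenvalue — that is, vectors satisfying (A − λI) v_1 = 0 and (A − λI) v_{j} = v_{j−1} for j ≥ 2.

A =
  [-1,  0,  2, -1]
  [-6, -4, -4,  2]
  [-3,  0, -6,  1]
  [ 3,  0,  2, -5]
A Jordan chain for λ = -4 of length 2:
v_1 = (3, -6, -3, 3)ᵀ
v_2 = (1, 0, 0, 0)ᵀ

Let N = A − (-4)·I. We want v_2 with N^2 v_2 = 0 but N^1 v_2 ≠ 0; then v_{j-1} := N · v_j for j = 2, …, 2.

Pick v_2 = (1, 0, 0, 0)ᵀ.
Then v_1 = N · v_2 = (3, -6, -3, 3)ᵀ.

Sanity check: (A − (-4)·I) v_1 = (0, 0, 0, 0)ᵀ = 0. ✓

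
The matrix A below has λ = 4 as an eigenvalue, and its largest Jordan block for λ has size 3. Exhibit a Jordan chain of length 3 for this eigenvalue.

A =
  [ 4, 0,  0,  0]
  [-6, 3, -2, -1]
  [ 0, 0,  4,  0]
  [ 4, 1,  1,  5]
A Jordan chain for λ = 4 of length 3:
v_1 = (0, 2, 0, -2)ᵀ
v_2 = (0, -6, 0, 4)ᵀ
v_3 = (1, 0, 0, 0)ᵀ

Let N = A − (4)·I. We want v_3 with N^3 v_3 = 0 but N^2 v_3 ≠ 0; then v_{j-1} := N · v_j for j = 3, …, 2.

Pick v_3 = (1, 0, 0, 0)ᵀ.
Then v_2 = N · v_3 = (0, -6, 0, 4)ᵀ.
Then v_1 = N · v_2 = (0, 2, 0, -2)ᵀ.

Sanity check: (A − (4)·I) v_1 = (0, 0, 0, 0)ᵀ = 0. ✓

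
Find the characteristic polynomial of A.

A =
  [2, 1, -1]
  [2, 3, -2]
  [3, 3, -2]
x^3 - 3*x^2 + 3*x - 1

Expanding det(x·I − A) (e.g. by cofactor expansion or by noting that A is similar to its Jordan form J, which has the same characteristic polynomial as A) gives
  χ_A(x) = x^3 - 3*x^2 + 3*x - 1
which factors as (x - 1)^3. The eigenvalues (with algebraic multiplicities) are λ = 1 with multiplicity 3.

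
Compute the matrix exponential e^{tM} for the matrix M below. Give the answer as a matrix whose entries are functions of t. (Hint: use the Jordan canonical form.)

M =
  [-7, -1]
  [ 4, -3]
e^{tM} =
  [-2*t*exp(-5*t) + exp(-5*t), -t*exp(-5*t)]
  [4*t*exp(-5*t), 2*t*exp(-5*t) + exp(-5*t)]

Strategy: write M = P · J · P⁻¹ where J is a Jordan canonical form, so e^{tM} = P · e^{tJ} · P⁻¹, and e^{tJ} can be computed block-by-block.

M has Jordan form
J =
  [-5,  1]
  [ 0, -5]
(up to reordering of blocks).

Per-block formulas:
  For a 2×2 Jordan block J_2(-5): exp(t · J_2(-5)) = e^(-5t)·(I + t·N), where N is the 2×2 nilpotent shift.

After assembling e^{tJ} and conjugating by P, we get:

e^{tM} =
  [-2*t*exp(-5*t) + exp(-5*t), -t*exp(-5*t)]
  [4*t*exp(-5*t), 2*t*exp(-5*t) + exp(-5*t)]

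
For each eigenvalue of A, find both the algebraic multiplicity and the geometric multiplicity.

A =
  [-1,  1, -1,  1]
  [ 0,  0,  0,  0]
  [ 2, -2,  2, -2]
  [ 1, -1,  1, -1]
λ = 0: alg = 4, geom = 3

Step 1 — factor the characteristic polynomial to read off the algebraic multiplicities:
  χ_A(x) = x^4

Step 2 — compute geometric multiplicities via the rank-nullity identity g(λ) = n − rank(A − λI):
  rank(A − (0)·I) = 1, so dim ker(A − (0)·I) = n − 1 = 3

Summary:
  λ = 0: algebraic multiplicity = 4, geometric multiplicity = 3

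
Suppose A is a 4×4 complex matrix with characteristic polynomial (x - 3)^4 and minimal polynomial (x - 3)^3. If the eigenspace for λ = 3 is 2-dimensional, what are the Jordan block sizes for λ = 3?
Block sizes for λ = 3: [3, 1]

Step 1 — from the characteristic polynomial, algebraic multiplicity of λ = 3 is 4. From dim ker(A − (3)·I) = 2, there are exactly 2 Jordan blocks for λ = 3.
Step 2 — from the minimal polynomial, the factor (x − 3)^3 tells us the largest block for λ = 3 has size 3.
Step 3 — with total size 4, 2 blocks, and largest block 3, the block sizes (in nonincreasing order) are [3, 1].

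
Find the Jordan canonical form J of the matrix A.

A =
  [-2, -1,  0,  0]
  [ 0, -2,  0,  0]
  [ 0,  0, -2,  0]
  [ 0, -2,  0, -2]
J_2(-2) ⊕ J_1(-2) ⊕ J_1(-2)

The characteristic polynomial is
  det(x·I − A) = x^4 + 8*x^3 + 24*x^2 + 32*x + 16 = (x + 2)^4

Eigenvalues and multiplicities (the geometric multiplicity of λ is n − rank(A − λI), which equals the number of Jordan blocks for λ):
  λ = -2: algebraic multiplicity = 4, geometric multiplicity = 3

Determining the block sizes for each eigenvalue:
  λ = -2: 3 blocks summing to 4 forces exactly one block of size 2 and the rest size 1 → block sizes [2, 1, 1]

Assembling the blocks gives a Jordan form
J =
  [-2,  1,  0,  0]
  [ 0, -2,  0,  0]
  [ 0,  0, -2,  0]
  [ 0,  0,  0, -2]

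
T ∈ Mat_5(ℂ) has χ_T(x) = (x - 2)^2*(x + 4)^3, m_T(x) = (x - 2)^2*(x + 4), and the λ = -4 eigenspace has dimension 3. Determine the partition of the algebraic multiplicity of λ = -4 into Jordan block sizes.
Block sizes for λ = -4: [1, 1, 1]

Step 1 — from the characteristic polynomial, algebraic multiplicity of λ = -4 is 3. From dim ker(T − (-4)·I) = 3, there are exactly 3 Jordan blocks for λ = -4.
Step 2 — from the minimal polynomial, the factor (x + 4) tells us the largest block for λ = -4 has size 1.
Step 3 — with total size 3, 3 blocks, and largest block 1, the block sizes (in nonincreasing order) are [1, 1, 1].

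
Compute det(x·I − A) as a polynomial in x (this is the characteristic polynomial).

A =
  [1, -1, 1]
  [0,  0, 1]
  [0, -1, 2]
x^3 - 3*x^2 + 3*x - 1

Expanding det(x·I − A) (e.g. by cofactor expansion or by noting that A is similar to its Jordan form J, which has the same characteristic polynomial as A) gives
  χ_A(x) = x^3 - 3*x^2 + 3*x - 1
which factors as (x - 1)^3. The eigenvalues (with algebraic multiplicities) are λ = 1 with multiplicity 3.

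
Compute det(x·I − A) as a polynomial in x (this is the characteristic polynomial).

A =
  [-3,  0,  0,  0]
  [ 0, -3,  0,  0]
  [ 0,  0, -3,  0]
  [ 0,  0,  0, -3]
x^4 + 12*x^3 + 54*x^2 + 108*x + 81

Expanding det(x·I − A) (e.g. by cofactor expansion or by noting that A is similar to its Jordan form J, which has the same characteristic polynomial as A) gives
  χ_A(x) = x^4 + 12*x^3 + 54*x^2 + 108*x + 81
which factors as (x + 3)^4. The eigenvalues (with algebraic multiplicities) are λ = -3 with multiplicity 4.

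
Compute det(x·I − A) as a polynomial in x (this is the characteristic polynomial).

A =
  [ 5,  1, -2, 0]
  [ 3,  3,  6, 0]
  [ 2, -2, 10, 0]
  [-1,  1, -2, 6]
x^4 - 24*x^3 + 216*x^2 - 864*x + 1296

Expanding det(x·I − A) (e.g. by cofactor expansion or by noting that A is similar to its Jordan form J, which has the same characteristic polynomial as A) gives
  χ_A(x) = x^4 - 24*x^3 + 216*x^2 - 864*x + 1296
which factors as (x - 6)^4. The eigenvalues (with algebraic multiplicities) are λ = 6 with multiplicity 4.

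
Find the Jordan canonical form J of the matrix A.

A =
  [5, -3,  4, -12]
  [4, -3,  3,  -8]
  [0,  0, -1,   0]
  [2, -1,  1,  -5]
J_3(-1) ⊕ J_1(-1)

The characteristic polynomial is
  det(x·I − A) = x^4 + 4*x^3 + 6*x^2 + 4*x + 1 = (x + 1)^4

Eigenvalues and multiplicities (the geometric multiplicity of λ is n − rank(A − λI), which equals the number of Jordan blocks for λ):
  λ = -1: algebraic multiplicity = 4, geometric multiplicity = 2

Determining the block sizes for each eigenvalue:
  λ = -1: with am = 4 and gm = 2, the partition is not yet determined (e.g. several partitions of 4 into 2 parts exist). Let N = A − (-1)·I. Computing rank(N^1) = 2, rank(N^2) = 1, rank(N^3) = 0; the number of blocks of size ≥ j is rank(N^{j−1}) − rank(N^j), giving [2, 1, 1]. So we have 1 block(s) of size 3, 1 block(s) of size 1 → block sizes [3, 1]

Assembling the blocks gives a Jordan form
J =
  [-1,  1,  0,  0]
  [ 0, -1,  1,  0]
  [ 0,  0, -1,  0]
  [ 0,  0,  0, -1]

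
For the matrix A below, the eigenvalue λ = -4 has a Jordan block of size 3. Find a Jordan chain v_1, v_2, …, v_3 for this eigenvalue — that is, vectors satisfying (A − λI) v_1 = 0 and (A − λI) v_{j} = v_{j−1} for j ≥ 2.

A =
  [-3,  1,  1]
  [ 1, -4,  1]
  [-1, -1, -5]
A Jordan chain for λ = -4 of length 3:
v_1 = (1, 0, -1)ᵀ
v_2 = (1, 1, -1)ᵀ
v_3 = (1, 0, 0)ᵀ

Let N = A − (-4)·I. We want v_3 with N^3 v_3 = 0 but N^2 v_3 ≠ 0; then v_{j-1} := N · v_j for j = 3, …, 2.

Pick v_3 = (1, 0, 0)ᵀ.
Then v_2 = N · v_3 = (1, 1, -1)ᵀ.
Then v_1 = N · v_2 = (1, 0, -1)ᵀ.

Sanity check: (A − (-4)·I) v_1 = (0, 0, 0)ᵀ = 0. ✓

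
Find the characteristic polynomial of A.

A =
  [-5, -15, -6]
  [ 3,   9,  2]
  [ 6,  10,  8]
x^3 - 12*x^2 + 48*x - 64

Expanding det(x·I − A) (e.g. by cofactor expansion or by noting that A is similar to its Jordan form J, which has the same characteristic polynomial as A) gives
  χ_A(x) = x^3 - 12*x^2 + 48*x - 64
which factors as (x - 4)^3. The eigenvalues (with algebraic multiplicities) are λ = 4 with multiplicity 3.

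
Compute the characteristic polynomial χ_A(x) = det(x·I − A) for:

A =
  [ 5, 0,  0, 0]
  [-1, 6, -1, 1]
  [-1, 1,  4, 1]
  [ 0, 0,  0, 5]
x^4 - 20*x^3 + 150*x^2 - 500*x + 625

Expanding det(x·I − A) (e.g. by cofactor expansion or by noting that A is similar to its Jordan form J, which has the same characteristic polynomial as A) gives
  χ_A(x) = x^4 - 20*x^3 + 150*x^2 - 500*x + 625
which factors as (x - 5)^4. The eigenvalues (with algebraic multiplicities) are λ = 5 with multiplicity 4.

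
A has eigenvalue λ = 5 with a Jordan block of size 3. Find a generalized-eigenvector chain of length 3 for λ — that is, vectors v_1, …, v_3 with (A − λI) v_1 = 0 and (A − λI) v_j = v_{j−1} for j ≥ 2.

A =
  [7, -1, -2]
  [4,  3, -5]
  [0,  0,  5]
A Jordan chain for λ = 5 of length 3:
v_1 = (1, 2, 0)ᵀ
v_2 = (-2, -5, 0)ᵀ
v_3 = (0, 0, 1)ᵀ

Let N = A − (5)·I. We want v_3 with N^3 v_3 = 0 but N^2 v_3 ≠ 0; then v_{j-1} := N · v_j for j = 3, …, 2.

Pick v_3 = (0, 0, 1)ᵀ.
Then v_2 = N · v_3 = (-2, -5, 0)ᵀ.
Then v_1 = N · v_2 = (1, 2, 0)ᵀ.

Sanity check: (A − (5)·I) v_1 = (0, 0, 0)ᵀ = 0. ✓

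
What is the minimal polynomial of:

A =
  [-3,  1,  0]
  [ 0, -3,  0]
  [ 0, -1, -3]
x^2 + 6*x + 9

The characteristic polynomial is χ_A(x) = (x + 3)^3, so the eigenvalues are known. The minimal polynomial is
  m_A(x) = Π_λ (x − λ)^{k_λ}
where k_λ is the size of the *largest* Jordan block for λ (equivalently, the smallest k with (A − λI)^k v = 0 for every generalised eigenvector v of λ).

  λ = -3: largest Jordan block has size 2, contributing (x + 3)^2

So m_A(x) = (x + 3)^2 = x^2 + 6*x + 9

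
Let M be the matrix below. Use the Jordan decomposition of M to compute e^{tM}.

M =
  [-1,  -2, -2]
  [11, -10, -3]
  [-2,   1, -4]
e^{tM} =
  [-t^2*exp(-5*t) + 4*t*exp(-5*t) + exp(-5*t), -2*t*exp(-5*t), -2*t^2*exp(-5*t) - 2*t*exp(-5*t)]
  [-5*t^2*exp(-5*t)/2 + 11*t*exp(-5*t), -5*t*exp(-5*t) + exp(-5*t), -5*t^2*exp(-5*t) - 3*t*exp(-5*t)]
  [t^2*exp(-5*t)/2 - 2*t*exp(-5*t), t*exp(-5*t), t^2*exp(-5*t) + t*exp(-5*t) + exp(-5*t)]

Strategy: write M = P · J · P⁻¹ where J is a Jordan canonical form, so e^{tM} = P · e^{tJ} · P⁻¹, and e^{tJ} can be computed block-by-block.

M has Jordan form
J =
  [-5,  1,  0]
  [ 0, -5,  1]
  [ 0,  0, -5]
(up to reordering of blocks).

Per-block formulas:
  For a 3×3 Jordan block J_3(-5): exp(t · J_3(-5)) = e^(-5t)·(I + t·N + (t^2/2)·N^2), where N is the 3×3 nilpotent shift.

After assembling e^{tJ} and conjugating by P, we get:

e^{tM} =
  [-t^2*exp(-5*t) + 4*t*exp(-5*t) + exp(-5*t), -2*t*exp(-5*t), -2*t^2*exp(-5*t) - 2*t*exp(-5*t)]
  [-5*t^2*exp(-5*t)/2 + 11*t*exp(-5*t), -5*t*exp(-5*t) + exp(-5*t), -5*t^2*exp(-5*t) - 3*t*exp(-5*t)]
  [t^2*exp(-5*t)/2 - 2*t*exp(-5*t), t*exp(-5*t), t^2*exp(-5*t) + t*exp(-5*t) + exp(-5*t)]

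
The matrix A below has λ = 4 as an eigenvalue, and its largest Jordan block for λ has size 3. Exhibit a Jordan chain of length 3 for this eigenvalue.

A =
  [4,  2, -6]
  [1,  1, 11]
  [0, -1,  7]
A Jordan chain for λ = 4 of length 3:
v_1 = (2, -3, -1)ᵀ
v_2 = (0, 1, 0)ᵀ
v_3 = (1, 0, 0)ᵀ

Let N = A − (4)·I. We want v_3 with N^3 v_3 = 0 but N^2 v_3 ≠ 0; then v_{j-1} := N · v_j for j = 3, …, 2.

Pick v_3 = (1, 0, 0)ᵀ.
Then v_2 = N · v_3 = (0, 1, 0)ᵀ.
Then v_1 = N · v_2 = (2, -3, -1)ᵀ.

Sanity check: (A − (4)·I) v_1 = (0, 0, 0)ᵀ = 0. ✓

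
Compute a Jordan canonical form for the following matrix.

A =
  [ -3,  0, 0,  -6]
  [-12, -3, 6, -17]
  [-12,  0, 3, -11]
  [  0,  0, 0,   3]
J_1(-3) ⊕ J_1(-3) ⊕ J_2(3)

The characteristic polynomial is
  det(x·I − A) = x^4 - 18*x^2 + 81 = (x - 3)^2*(x + 3)^2

Eigenvalues and multiplicities (the geometric multiplicity of λ is n − rank(A − λI), which equals the number of Jordan blocks for λ):
  λ = -3: algebraic multiplicity = 2, geometric multiplicity = 2
  λ = 3: algebraic multiplicity = 2, geometric multiplicity = 1

Determining the block sizes for each eigenvalue:
  λ = -3: gm = am = 2, so every block has size 1 → block sizes [1, 1]
  λ = 3: one block (gm = 1), so the single block has size am = 2 → block sizes [2]

Assembling the blocks gives a Jordan form
J =
  [-3,  0, 0, 0]
  [ 0, -3, 0, 0]
  [ 0,  0, 3, 1]
  [ 0,  0, 0, 3]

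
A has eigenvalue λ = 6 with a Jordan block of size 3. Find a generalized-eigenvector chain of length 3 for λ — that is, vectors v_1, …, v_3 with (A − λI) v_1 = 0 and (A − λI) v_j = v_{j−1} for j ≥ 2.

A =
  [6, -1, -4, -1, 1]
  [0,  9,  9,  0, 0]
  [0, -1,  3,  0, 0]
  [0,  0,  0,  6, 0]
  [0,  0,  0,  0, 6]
A Jordan chain for λ = 6 of length 3:
v_1 = (1, 0, 0, 0, 0)ᵀ
v_2 = (-1, 3, -1, 0, 0)ᵀ
v_3 = (0, 1, 0, 0, 0)ᵀ

Let N = A − (6)·I. We want v_3 with N^3 v_3 = 0 but N^2 v_3 ≠ 0; then v_{j-1} := N · v_j for j = 3, …, 2.

Pick v_3 = (0, 1, 0, 0, 0)ᵀ.
Then v_2 = N · v_3 = (-1, 3, -1, 0, 0)ᵀ.
Then v_1 = N · v_2 = (1, 0, 0, 0, 0)ᵀ.

Sanity check: (A − (6)·I) v_1 = (0, 0, 0, 0, 0)ᵀ = 0. ✓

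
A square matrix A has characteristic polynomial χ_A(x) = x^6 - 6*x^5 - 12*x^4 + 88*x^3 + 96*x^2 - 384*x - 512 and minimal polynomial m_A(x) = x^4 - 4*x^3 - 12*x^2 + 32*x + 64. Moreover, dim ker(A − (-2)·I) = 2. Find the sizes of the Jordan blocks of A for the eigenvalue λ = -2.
Block sizes for λ = -2: [2, 1]

Step 1 — from the characteristic polynomial, algebraic multiplicity of λ = -2 is 3. From dim ker(A − (-2)·I) = 2, there are exactly 2 Jordan blocks for λ = -2.
Step 2 — from the minimal polynomial, the factor (x + 2)^2 tells us the largest block for λ = -2 has size 2.
Step 3 — with total size 3, 2 blocks, and largest block 2, the block sizes (in nonincreasing order) are [2, 1].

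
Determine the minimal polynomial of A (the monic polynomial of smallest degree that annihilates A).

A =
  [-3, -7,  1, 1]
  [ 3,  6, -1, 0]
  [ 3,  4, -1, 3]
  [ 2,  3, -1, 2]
x^2 - 2*x + 1

The characteristic polynomial is χ_A(x) = (x - 1)^4, so the eigenvalues are known. The minimal polynomial is
  m_A(x) = Π_λ (x − λ)^{k_λ}
where k_λ is the size of the *largest* Jordan block for λ (equivalently, the smallest k with (A − λI)^k v = 0 for every generalised eigenvector v of λ).

  λ = 1: largest Jordan block has size 2, contributing (x − 1)^2

So m_A(x) = (x - 1)^2 = x^2 - 2*x + 1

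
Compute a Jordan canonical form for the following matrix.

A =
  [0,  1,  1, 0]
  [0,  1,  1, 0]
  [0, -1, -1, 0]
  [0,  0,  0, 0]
J_2(0) ⊕ J_1(0) ⊕ J_1(0)

The characteristic polynomial is
  det(x·I − A) = x^4

Eigenvalues and multiplicities (the geometric multiplicity of λ is n − rank(A − λI), which equals the number of Jordan blocks for λ):
  λ = 0: algebraic multiplicity = 4, geometric multiplicity = 3

Determining the block sizes for each eigenvalue:
  λ = 0: 3 blocks summing to 4 forces exactly one block of size 2 and the rest size 1 → block sizes [2, 1, 1]

Assembling the blocks gives a Jordan form
J =
  [0, 1, 0, 0]
  [0, 0, 0, 0]
  [0, 0, 0, 0]
  [0, 0, 0, 0]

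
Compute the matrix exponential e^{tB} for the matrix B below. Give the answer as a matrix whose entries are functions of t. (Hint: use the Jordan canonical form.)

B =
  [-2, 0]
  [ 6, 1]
e^{tB} =
  [exp(-2*t), 0]
  [2*exp(t) - 2*exp(-2*t), exp(t)]

Strategy: write B = P · J · P⁻¹ where J is a Jordan canonical form, so e^{tB} = P · e^{tJ} · P⁻¹, and e^{tJ} can be computed block-by-block.

B has Jordan form
J =
  [-2, 0]
  [ 0, 1]
(up to reordering of blocks).

Per-block formulas:
  For a 1×1 block at λ = 1: exp(t · [1]) = [e^(1t)].
  For a 1×1 block at λ = -2: exp(t · [-2]) = [e^(-2t)].

After assembling e^{tJ} and conjugating by P, we get:

e^{tB} =
  [exp(-2*t), 0]
  [2*exp(t) - 2*exp(-2*t), exp(t)]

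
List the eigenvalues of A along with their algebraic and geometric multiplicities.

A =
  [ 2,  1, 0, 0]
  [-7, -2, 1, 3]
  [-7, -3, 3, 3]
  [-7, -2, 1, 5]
λ = 2: alg = 4, geom = 2

Step 1 — factor the characteristic polynomial to read off the algebraic multiplicities:
  χ_A(x) = (x - 2)^4

Step 2 — compute geometric multiplicities via the rank-nullity identity g(λ) = n − rank(A − λI):
  rank(A − (2)·I) = 2, so dim ker(A − (2)·I) = n − 2 = 2

Summary:
  λ = 2: algebraic multiplicity = 4, geometric multiplicity = 2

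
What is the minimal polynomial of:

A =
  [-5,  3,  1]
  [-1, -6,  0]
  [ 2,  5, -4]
x^3 + 15*x^2 + 75*x + 125

The characteristic polynomial is χ_A(x) = (x + 5)^3, so the eigenvalues are known. The minimal polynomial is
  m_A(x) = Π_λ (x − λ)^{k_λ}
where k_λ is the size of the *largest* Jordan block for λ (equivalently, the smallest k with (A − λI)^k v = 0 for every generalised eigenvector v of λ).

  λ = -5: largest Jordan block has size 3, contributing (x + 5)^3

So m_A(x) = (x + 5)^3 = x^3 + 15*x^2 + 75*x + 125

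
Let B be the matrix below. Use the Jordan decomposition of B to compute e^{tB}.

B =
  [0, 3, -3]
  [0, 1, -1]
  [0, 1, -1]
e^{tB} =
  [1, 3*t, -3*t]
  [0, t + 1, -t]
  [0, t, 1 - t]

Strategy: write B = P · J · P⁻¹ where J is a Jordan canonical form, so e^{tB} = P · e^{tJ} · P⁻¹, and e^{tJ} can be computed block-by-block.

B has Jordan form
J =
  [0, 1, 0]
  [0, 0, 0]
  [0, 0, 0]
(up to reordering of blocks).

Per-block formulas:
  For a 2×2 Jordan block J_2(0): exp(t · J_2(0)) = e^(0t)·(I + t·N), where N is the 2×2 nilpotent shift.
  For a 1×1 block at λ = 0: exp(t · [0]) = [e^(0t)].

After assembling e^{tJ} and conjugating by P, we get:

e^{tB} =
  [1, 3*t, -3*t]
  [0, t + 1, -t]
  [0, t, 1 - t]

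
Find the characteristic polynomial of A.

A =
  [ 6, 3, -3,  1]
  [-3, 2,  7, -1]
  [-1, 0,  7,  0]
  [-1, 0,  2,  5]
x^4 - 20*x^3 + 150*x^2 - 500*x + 625

Expanding det(x·I − A) (e.g. by cofactor expansion or by noting that A is similar to its Jordan form J, which has the same characteristic polynomial as A) gives
  χ_A(x) = x^4 - 20*x^3 + 150*x^2 - 500*x + 625
which factors as (x - 5)^4. The eigenvalues (with algebraic multiplicities) are λ = 5 with multiplicity 4.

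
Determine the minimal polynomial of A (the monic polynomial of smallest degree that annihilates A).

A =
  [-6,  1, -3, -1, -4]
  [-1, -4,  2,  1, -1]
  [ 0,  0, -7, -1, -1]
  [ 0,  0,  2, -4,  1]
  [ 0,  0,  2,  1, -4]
x^3 + 15*x^2 + 75*x + 125

The characteristic polynomial is χ_A(x) = (x + 5)^5, so the eigenvalues are known. The minimal polynomial is
  m_A(x) = Π_λ (x − λ)^{k_λ}
where k_λ is the size of the *largest* Jordan block for λ (equivalently, the smallest k with (A − λI)^k v = 0 for every generalised eigenvector v of λ).

  λ = -5: largest Jordan block has size 3, contributing (x + 5)^3

So m_A(x) = (x + 5)^3 = x^3 + 15*x^2 + 75*x + 125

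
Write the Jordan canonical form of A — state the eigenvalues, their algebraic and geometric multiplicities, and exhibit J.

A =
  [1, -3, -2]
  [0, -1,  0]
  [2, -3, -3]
J_2(-1) ⊕ J_1(-1)

The characteristic polynomial is
  det(x·I − A) = x^3 + 3*x^2 + 3*x + 1 = (x + 1)^3

Eigenvalues and multiplicities (the geometric multiplicity of λ is n − rank(A − λI), which equals the number of Jordan blocks for λ):
  λ = -1: algebraic multiplicity = 3, geometric multiplicity = 2

Determining the block sizes for each eigenvalue:
  λ = -1: 2 blocks summing to 3 forces exactly one block of size 2 and the rest size 1 → block sizes [2, 1]

Assembling the blocks gives a Jordan form
J =
  [-1,  1,  0]
  [ 0, -1,  0]
  [ 0,  0, -1]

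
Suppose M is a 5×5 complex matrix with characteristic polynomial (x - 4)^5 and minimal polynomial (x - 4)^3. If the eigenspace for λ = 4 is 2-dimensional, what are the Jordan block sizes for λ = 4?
Block sizes for λ = 4: [3, 2]

Step 1 — from the characteristic polynomial, algebraic multiplicity of λ = 4 is 5. From dim ker(M − (4)·I) = 2, there are exactly 2 Jordan blocks for λ = 4.
Step 2 — from the minimal polynomial, the factor (x − 4)^3 tells us the largest block for λ = 4 has size 3.
Step 3 — with total size 5, 2 blocks, and largest block 3, the block sizes (in nonincreasing order) are [3, 2].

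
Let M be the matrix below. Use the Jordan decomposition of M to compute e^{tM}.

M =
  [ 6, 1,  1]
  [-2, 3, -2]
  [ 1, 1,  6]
e^{tM} =
  [t*exp(5*t) + exp(5*t), t*exp(5*t), t*exp(5*t)]
  [-2*t*exp(5*t), -2*t*exp(5*t) + exp(5*t), -2*t*exp(5*t)]
  [t*exp(5*t), t*exp(5*t), t*exp(5*t) + exp(5*t)]

Strategy: write M = P · J · P⁻¹ where J is a Jordan canonical form, so e^{tM} = P · e^{tJ} · P⁻¹, and e^{tJ} can be computed block-by-block.

M has Jordan form
J =
  [5, 1, 0]
  [0, 5, 0]
  [0, 0, 5]
(up to reordering of blocks).

Per-block formulas:
  For a 2×2 Jordan block J_2(5): exp(t · J_2(5)) = e^(5t)·(I + t·N), where N is the 2×2 nilpotent shift.
  For a 1×1 block at λ = 5: exp(t · [5]) = [e^(5t)].

After assembling e^{tJ} and conjugating by P, we get:

e^{tM} =
  [t*exp(5*t) + exp(5*t), t*exp(5*t), t*exp(5*t)]
  [-2*t*exp(5*t), -2*t*exp(5*t) + exp(5*t), -2*t*exp(5*t)]
  [t*exp(5*t), t*exp(5*t), t*exp(5*t) + exp(5*t)]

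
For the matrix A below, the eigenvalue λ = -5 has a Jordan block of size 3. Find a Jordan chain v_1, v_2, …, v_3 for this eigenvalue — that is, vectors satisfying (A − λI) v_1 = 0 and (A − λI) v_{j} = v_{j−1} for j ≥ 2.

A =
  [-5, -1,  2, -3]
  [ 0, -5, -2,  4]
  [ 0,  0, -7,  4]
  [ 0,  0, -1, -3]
A Jordan chain for λ = -5 of length 3:
v_1 = (1, 0, 0, 0)ᵀ
v_2 = (2, -2, -2, -1)ᵀ
v_3 = (0, 0, 1, 0)ᵀ

Let N = A − (-5)·I. We want v_3 with N^3 v_3 = 0 but N^2 v_3 ≠ 0; then v_{j-1} := N · v_j for j = 3, …, 2.

Pick v_3 = (0, 0, 1, 0)ᵀ.
Then v_2 = N · v_3 = (2, -2, -2, -1)ᵀ.
Then v_1 = N · v_2 = (1, 0, 0, 0)ᵀ.

Sanity check: (A − (-5)·I) v_1 = (0, 0, 0, 0)ᵀ = 0. ✓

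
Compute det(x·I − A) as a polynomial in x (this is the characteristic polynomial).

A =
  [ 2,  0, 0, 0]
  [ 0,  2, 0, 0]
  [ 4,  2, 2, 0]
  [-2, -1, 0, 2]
x^4 - 8*x^3 + 24*x^2 - 32*x + 16

Expanding det(x·I − A) (e.g. by cofactor expansion or by noting that A is similar to its Jordan form J, which has the same characteristic polynomial as A) gives
  χ_A(x) = x^4 - 8*x^3 + 24*x^2 - 32*x + 16
which factors as (x - 2)^4. The eigenvalues (with algebraic multiplicities) are λ = 2 with multiplicity 4.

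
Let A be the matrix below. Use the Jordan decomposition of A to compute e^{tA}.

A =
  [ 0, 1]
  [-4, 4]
e^{tA} =
  [-2*t*exp(2*t) + exp(2*t), t*exp(2*t)]
  [-4*t*exp(2*t), 2*t*exp(2*t) + exp(2*t)]

Strategy: write A = P · J · P⁻¹ where J is a Jordan canonical form, so e^{tA} = P · e^{tJ} · P⁻¹, and e^{tJ} can be computed block-by-block.

A has Jordan form
J =
  [2, 1]
  [0, 2]
(up to reordering of blocks).

Per-block formulas:
  For a 2×2 Jordan block J_2(2): exp(t · J_2(2)) = e^(2t)·(I + t·N), where N is the 2×2 nilpotent shift.

After assembling e^{tJ} and conjugating by P, we get:

e^{tA} =
  [-2*t*exp(2*t) + exp(2*t), t*exp(2*t)]
  [-4*t*exp(2*t), 2*t*exp(2*t) + exp(2*t)]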